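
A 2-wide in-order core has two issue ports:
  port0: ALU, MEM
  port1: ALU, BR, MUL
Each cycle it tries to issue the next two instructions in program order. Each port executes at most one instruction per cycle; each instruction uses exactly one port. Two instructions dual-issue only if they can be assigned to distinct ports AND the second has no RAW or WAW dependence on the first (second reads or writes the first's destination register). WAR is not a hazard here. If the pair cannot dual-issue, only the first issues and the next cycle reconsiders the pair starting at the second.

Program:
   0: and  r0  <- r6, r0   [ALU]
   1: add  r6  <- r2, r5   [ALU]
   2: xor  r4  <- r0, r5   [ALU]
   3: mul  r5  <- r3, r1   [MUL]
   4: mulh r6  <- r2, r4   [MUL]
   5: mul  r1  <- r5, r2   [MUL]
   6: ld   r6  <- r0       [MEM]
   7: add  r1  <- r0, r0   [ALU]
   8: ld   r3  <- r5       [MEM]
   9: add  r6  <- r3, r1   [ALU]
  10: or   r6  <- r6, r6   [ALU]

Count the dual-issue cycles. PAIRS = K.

c0: i0/i1 and+add  2-wide
c1: i2/i3 xor+mul  2-wide
c2: i4 mulh  no-port MUL/MUL
c3: i5/i6 mul+ld  2-wide
c4: i7/i8 add+ld  2-wide
c5: i9 add  RAW+WAW r6
c6: i10 or  tail

PAIRS = 4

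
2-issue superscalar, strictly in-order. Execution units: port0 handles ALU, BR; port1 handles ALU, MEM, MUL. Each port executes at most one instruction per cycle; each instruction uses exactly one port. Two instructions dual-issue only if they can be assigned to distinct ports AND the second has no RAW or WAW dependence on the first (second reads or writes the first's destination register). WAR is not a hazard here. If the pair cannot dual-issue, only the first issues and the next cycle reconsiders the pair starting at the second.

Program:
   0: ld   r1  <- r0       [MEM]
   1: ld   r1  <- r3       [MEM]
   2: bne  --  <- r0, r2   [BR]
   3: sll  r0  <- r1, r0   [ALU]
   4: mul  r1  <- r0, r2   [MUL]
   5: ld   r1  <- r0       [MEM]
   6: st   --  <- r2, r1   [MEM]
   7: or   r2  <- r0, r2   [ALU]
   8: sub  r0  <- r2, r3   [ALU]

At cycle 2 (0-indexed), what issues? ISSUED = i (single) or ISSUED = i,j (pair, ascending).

0. ld @i0  | no-port MEM/MEM
1. ld/bne @i1/i2  | pair
2. sll @i3  | RAW r0
3. mul @i4  | no-port MUL/MEM
4. ld @i5  | no-port MEM/MEM
5. st/or @i6/i7  | pair
6. sub @i8  | tail

ISSUED = 3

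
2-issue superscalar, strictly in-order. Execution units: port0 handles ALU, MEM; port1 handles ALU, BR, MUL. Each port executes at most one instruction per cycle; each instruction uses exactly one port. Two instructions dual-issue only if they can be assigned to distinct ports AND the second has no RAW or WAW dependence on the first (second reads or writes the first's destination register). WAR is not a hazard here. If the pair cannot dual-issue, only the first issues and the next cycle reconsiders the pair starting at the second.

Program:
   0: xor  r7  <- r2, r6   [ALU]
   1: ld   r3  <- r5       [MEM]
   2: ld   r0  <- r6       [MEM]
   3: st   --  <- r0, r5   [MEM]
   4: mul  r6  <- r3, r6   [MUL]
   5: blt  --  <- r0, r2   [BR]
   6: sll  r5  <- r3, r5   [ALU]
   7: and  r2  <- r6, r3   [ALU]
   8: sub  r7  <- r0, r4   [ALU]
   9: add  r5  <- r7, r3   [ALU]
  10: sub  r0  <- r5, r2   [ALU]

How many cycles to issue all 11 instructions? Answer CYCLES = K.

[0] i0/i1  xor.ALU+ld.MEM  -- dual
[1] i2  ld.MEM  -- no-port MEM/MEM
[2] i3/i4  st.MEM+mul.MUL  -- dual
[3] i5/i6  blt.BR+sll.ALU  -- dual
[4] i7/i8  and.ALU+sub.ALU  -- dual
[5] i9  add.ALU  -- RAW r5
[6] i10  sub.ALU  -- tail

CYCLES = 7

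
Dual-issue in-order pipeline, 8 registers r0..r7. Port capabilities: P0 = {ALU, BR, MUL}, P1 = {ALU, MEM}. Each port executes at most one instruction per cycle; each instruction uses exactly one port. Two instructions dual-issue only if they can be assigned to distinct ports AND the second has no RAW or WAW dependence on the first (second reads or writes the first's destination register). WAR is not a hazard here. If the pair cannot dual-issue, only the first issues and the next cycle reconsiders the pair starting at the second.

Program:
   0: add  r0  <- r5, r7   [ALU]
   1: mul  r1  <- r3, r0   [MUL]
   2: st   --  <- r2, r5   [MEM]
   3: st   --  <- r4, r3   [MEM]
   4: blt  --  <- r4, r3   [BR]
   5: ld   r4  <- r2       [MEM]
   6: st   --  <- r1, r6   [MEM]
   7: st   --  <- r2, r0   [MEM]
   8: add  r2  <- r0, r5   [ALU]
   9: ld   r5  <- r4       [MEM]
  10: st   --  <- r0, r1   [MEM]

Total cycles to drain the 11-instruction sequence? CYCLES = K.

c0: i0 add  RAW r0
c1: i1/i2 mul st  pair
c2: i3/i4 st blt  pair
c3: i5 ld  no-port MEM/MEM
c4: i6 st  no-port MEM/MEM
c5: i7/i8 st add  pair
c6: i9 ld  no-port MEM/MEM
c7: i10 st  tail

CYCLES = 8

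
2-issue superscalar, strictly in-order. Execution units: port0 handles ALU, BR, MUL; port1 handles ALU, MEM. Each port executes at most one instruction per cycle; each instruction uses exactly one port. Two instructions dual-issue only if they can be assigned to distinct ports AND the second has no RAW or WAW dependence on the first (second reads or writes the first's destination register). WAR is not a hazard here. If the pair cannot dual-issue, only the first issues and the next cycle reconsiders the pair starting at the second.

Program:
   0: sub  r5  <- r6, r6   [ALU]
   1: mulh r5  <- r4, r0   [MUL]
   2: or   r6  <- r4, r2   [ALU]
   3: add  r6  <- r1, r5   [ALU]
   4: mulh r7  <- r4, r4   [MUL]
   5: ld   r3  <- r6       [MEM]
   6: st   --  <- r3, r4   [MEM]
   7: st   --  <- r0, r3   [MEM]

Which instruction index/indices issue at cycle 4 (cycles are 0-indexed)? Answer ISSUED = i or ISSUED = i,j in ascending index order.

ISSUED = 6

  cy0 -> i0 (sub.ALU) WAW r5
  cy1 -> i1&i2 (mulh.MUL+or.ALU) pair
  cy2 -> i3&i4 (add.ALU+mulh.MUL) pair
  cy3 -> i5 (ld.MEM) no-port MEM/MEM
  cy4 -> i6 (st.MEM) no-port MEM/MEM
  cy5 -> i7 (st.MEM) tail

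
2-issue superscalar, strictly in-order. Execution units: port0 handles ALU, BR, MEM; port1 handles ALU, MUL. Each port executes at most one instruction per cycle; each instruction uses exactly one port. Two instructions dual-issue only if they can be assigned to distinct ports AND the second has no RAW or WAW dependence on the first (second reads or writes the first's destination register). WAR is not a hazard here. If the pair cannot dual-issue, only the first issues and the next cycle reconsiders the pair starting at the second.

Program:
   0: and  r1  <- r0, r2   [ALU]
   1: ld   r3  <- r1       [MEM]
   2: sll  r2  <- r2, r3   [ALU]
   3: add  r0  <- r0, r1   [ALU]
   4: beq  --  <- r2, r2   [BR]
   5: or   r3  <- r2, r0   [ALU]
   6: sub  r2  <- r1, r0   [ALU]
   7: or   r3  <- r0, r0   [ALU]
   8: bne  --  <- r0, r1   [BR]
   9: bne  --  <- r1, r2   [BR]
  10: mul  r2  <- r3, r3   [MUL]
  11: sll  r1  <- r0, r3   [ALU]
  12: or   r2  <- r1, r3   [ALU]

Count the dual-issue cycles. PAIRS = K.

#0 head=0: and i0 RAW r1
#1 head=1: ld i1 RAW r3
#2 head=2: sll+add i2+i3 dual
#3 head=4: beq+or i4+i5 dual
#4 head=6: sub+or i6+i7 dual
#5 head=8: bne i8 no-port BR/BR
#6 head=9: bne+mul i9+i10 dual
#7 head=11: sll i11 RAW r1
#8 head=12: or i12 tail

PAIRS = 4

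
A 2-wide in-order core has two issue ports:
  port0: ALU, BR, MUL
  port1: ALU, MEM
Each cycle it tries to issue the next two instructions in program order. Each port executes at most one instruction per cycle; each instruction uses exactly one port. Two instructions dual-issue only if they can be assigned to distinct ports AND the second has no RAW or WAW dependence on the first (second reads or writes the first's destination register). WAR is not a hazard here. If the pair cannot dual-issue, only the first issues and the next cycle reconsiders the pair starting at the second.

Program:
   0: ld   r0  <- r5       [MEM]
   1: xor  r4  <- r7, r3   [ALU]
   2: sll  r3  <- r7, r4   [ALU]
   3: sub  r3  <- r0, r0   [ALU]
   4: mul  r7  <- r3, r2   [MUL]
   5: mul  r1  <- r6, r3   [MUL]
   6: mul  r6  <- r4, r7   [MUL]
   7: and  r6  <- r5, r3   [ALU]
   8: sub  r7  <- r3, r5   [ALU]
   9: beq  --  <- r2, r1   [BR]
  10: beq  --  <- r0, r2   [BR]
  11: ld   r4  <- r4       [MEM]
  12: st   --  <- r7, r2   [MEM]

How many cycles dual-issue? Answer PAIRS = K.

PAIRS = 3

0. ld.MEM/xor.ALU @i0+i1  | 2-wide
1. sll.ALU @i2  | WAW r3
2. sub.ALU @i3  | RAW r3
3. mul.MUL @i4  | no-port MUL/MUL
4. mul.MUL @i5  | no-port MUL/MUL
5. mul.MUL @i6  | WAW r6
6. and.ALU/sub.ALU @i7+i8  | 2-wide
7. beq.BR @i9  | no-port BR/BR
8. beq.BR/ld.MEM @i10+i11  | 2-wide
9. st.MEM @i12  | tail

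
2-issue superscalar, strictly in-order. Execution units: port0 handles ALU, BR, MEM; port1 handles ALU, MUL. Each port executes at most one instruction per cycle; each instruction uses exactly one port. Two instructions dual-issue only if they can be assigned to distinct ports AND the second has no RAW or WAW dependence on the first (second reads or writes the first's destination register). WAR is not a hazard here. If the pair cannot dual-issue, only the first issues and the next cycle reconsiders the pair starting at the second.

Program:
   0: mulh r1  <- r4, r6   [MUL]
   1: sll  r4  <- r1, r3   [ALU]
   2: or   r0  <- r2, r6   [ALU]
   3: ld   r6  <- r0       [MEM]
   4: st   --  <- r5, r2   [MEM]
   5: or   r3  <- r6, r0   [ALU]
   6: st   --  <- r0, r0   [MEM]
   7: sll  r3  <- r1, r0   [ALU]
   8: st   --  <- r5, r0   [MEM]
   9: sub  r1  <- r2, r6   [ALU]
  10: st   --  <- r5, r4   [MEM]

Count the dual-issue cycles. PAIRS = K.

PAIRS = 4

c0: i0 mulh  RAW r1
c1: i1/i2 sll or  dual
c2: i3 ld  no-port MEM/MEM
c3: i4/i5 st or  dual
c4: i6/i7 st sll  dual
c5: i8/i9 st sub  dual
c6: i10 st  tail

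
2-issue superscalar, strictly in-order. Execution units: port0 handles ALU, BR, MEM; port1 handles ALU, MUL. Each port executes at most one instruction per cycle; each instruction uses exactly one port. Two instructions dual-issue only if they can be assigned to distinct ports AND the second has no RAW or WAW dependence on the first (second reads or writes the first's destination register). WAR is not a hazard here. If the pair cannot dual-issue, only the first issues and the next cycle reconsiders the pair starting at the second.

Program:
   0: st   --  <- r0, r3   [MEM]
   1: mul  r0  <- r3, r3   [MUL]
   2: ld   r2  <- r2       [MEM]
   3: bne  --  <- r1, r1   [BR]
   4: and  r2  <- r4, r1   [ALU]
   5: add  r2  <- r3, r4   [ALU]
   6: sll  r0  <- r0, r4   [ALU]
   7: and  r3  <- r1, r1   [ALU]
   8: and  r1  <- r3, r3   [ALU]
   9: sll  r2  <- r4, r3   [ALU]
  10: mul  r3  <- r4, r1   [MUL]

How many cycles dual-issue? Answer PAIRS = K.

PAIRS = 4

c0: i0,i1 st.MEM mul.MUL  2-wide
c1: i2 ld.MEM  no-port MEM/BR
c2: i3,i4 bne.BR and.ALU  2-wide
c3: i5,i6 add.ALU sll.ALU  2-wide
c4: i7 and.ALU  RAW r3
c5: i8,i9 and.ALU sll.ALU  2-wide
c6: i10 mul.MUL  tail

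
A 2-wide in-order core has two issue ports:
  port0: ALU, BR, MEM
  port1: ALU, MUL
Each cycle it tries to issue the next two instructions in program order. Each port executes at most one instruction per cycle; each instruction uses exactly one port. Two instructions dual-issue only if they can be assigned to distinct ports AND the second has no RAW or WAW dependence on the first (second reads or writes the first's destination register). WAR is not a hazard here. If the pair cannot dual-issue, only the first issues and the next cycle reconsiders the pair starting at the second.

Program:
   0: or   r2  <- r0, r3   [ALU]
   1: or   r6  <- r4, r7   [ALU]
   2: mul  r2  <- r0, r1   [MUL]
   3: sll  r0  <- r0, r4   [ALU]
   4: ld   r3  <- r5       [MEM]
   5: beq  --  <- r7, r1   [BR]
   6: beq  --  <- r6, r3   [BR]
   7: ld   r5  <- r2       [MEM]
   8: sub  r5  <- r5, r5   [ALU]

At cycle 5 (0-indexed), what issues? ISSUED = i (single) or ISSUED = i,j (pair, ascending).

ISSUED = 7

c0: i0+i1 or.ALU/or.ALU  dual
c1: i2+i3 mul.MUL/sll.ALU  dual
c2: i4 ld.MEM  no-port MEM/BR
c3: i5 beq.BR  no-port BR/BR
c4: i6 beq.BR  no-port BR/MEM
c5: i7 ld.MEM  RAW+WAW r5
c6: i8 sub.ALU  tail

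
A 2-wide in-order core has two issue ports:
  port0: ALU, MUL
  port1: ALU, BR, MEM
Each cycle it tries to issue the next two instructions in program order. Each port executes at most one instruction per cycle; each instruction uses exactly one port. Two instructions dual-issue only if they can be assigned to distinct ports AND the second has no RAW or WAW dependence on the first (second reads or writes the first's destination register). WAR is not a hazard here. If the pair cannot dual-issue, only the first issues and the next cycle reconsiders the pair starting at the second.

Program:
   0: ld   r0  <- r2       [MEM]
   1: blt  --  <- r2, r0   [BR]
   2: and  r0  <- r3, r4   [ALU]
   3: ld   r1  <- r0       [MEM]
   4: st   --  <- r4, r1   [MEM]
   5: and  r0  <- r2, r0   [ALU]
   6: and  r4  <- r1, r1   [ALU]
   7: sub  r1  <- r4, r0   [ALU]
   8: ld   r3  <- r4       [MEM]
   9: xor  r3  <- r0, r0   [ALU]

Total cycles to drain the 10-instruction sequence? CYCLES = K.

[0] i0  ld.MEM  -- no-port MEM/BR
[1] i1,i2  blt.BR/and.ALU  -- 2-wide
[2] i3  ld.MEM  -- no-port MEM/MEM
[3] i4,i5  st.MEM/and.ALU  -- 2-wide
[4] i6  and.ALU  -- RAW r4
[5] i7,i8  sub.ALU/ld.MEM  -- 2-wide
[6] i9  xor.ALU  -- tail

CYCLES = 7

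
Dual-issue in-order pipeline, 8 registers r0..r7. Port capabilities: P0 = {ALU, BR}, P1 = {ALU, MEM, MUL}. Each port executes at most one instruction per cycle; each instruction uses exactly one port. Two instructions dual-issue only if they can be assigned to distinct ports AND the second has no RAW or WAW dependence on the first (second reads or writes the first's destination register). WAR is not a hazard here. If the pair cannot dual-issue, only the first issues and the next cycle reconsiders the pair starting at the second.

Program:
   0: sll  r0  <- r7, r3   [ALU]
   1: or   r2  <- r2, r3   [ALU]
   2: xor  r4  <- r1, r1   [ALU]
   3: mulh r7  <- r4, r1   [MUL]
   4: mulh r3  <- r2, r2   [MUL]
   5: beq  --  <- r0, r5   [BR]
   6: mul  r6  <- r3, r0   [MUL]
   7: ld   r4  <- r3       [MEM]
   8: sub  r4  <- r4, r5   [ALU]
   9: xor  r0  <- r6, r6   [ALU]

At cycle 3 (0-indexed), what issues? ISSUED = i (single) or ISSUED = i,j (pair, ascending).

0. sll/or @i0+i1  | pair
1. xor @i2  | RAW r4
2. mulh @i3  | no-port MUL/MUL
3. mulh/beq @i4+i5  | pair
4. mul @i6  | no-port MUL/MEM
5. ld @i7  | RAW+WAW r4
6. sub/xor @i8+i9  | pair

ISSUED = 4,5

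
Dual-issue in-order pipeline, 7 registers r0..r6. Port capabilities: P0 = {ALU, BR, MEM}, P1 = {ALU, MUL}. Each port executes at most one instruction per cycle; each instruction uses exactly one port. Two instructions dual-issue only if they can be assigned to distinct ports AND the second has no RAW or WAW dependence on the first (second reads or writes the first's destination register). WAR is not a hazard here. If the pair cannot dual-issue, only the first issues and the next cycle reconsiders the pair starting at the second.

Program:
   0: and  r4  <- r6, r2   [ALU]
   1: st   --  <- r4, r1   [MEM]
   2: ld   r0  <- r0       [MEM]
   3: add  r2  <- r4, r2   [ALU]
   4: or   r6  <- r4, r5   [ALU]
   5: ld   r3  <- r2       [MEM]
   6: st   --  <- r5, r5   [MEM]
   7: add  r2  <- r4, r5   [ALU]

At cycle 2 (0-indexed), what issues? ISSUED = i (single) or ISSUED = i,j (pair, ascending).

ISSUED = 2,3

  cy0 -> i0 (and.ALU) RAW r4
  cy1 -> i1 (st.MEM) no-port MEM/MEM
  cy2 -> i2+i3 (ld.MEM;add.ALU) dual
  cy3 -> i4+i5 (or.ALU;ld.MEM) dual
  cy4 -> i6+i7 (st.MEM;add.ALU) dual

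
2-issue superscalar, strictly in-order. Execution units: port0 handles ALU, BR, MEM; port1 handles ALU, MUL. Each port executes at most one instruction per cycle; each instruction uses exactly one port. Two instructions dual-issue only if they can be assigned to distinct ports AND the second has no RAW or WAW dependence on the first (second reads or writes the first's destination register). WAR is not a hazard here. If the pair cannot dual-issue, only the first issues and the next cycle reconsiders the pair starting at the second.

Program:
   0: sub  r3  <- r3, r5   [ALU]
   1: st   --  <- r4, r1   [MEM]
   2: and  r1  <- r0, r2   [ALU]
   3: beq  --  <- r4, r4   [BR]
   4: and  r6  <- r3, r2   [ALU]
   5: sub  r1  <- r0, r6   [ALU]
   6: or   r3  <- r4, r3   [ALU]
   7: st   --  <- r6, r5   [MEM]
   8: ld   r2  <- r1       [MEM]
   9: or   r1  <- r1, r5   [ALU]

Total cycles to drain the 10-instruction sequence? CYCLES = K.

[0] i0&i1  sub/st  -- 2-wide
[1] i2&i3  and/beq  -- 2-wide
[2] i4  and  -- RAW r6
[3] i5&i6  sub/or  -- 2-wide
[4] i7  st  -- no-port MEM/MEM
[5] i8&i9  ld/or  -- 2-wide

CYCLES = 6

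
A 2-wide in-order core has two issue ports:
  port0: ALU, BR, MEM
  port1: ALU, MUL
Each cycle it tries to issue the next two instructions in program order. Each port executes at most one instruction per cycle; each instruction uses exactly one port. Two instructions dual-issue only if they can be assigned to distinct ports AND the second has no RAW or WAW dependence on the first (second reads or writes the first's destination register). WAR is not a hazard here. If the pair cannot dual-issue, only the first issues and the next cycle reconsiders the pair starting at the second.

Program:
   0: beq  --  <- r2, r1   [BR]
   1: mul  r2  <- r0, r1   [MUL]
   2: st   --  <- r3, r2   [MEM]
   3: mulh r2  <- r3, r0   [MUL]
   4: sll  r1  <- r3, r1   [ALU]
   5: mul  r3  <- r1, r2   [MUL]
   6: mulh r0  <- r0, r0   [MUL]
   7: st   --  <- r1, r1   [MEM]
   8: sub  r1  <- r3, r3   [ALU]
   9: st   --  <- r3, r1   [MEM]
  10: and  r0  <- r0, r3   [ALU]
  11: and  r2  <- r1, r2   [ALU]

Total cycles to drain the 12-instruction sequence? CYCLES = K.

c0: i0/i1 beq.BR+mul.MUL  dual
c1: i2/i3 st.MEM+mulh.MUL  dual
c2: i4 sll.ALU  RAW r1
c3: i5 mul.MUL  no-port MUL/MUL
c4: i6/i7 mulh.MUL+st.MEM  dual
c5: i8 sub.ALU  RAW r1
c6: i9/i10 st.MEM+and.ALU  dual
c7: i11 and.ALU  tail

CYCLES = 8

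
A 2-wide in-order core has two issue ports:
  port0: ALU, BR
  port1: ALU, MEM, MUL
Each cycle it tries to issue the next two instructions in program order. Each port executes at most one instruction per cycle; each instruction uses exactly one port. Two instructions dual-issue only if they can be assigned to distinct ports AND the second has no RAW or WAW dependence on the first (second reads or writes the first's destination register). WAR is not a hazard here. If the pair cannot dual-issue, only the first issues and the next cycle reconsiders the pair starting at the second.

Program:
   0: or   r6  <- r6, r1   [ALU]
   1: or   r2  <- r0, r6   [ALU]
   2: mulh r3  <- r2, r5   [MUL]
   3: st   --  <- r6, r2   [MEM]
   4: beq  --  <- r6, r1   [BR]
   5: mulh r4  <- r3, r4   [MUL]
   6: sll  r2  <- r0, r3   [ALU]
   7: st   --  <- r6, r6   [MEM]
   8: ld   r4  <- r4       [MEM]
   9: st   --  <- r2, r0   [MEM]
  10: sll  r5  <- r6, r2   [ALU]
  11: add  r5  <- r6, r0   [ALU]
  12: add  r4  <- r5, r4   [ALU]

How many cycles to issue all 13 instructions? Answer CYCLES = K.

CYCLES = 10

#0 head=0: or i0 RAW r6
#1 head=1: or i1 RAW r2
#2 head=2: mulh i2 no-port MUL/MEM
#3 head=3: st/beq i3,i4 pair
#4 head=5: mulh/sll i5,i6 pair
#5 head=7: st i7 no-port MEM/MEM
#6 head=8: ld i8 no-port MEM/MEM
#7 head=9: st/sll i9,i10 pair
#8 head=11: add i11 RAW r5
#9 head=12: add i12 tail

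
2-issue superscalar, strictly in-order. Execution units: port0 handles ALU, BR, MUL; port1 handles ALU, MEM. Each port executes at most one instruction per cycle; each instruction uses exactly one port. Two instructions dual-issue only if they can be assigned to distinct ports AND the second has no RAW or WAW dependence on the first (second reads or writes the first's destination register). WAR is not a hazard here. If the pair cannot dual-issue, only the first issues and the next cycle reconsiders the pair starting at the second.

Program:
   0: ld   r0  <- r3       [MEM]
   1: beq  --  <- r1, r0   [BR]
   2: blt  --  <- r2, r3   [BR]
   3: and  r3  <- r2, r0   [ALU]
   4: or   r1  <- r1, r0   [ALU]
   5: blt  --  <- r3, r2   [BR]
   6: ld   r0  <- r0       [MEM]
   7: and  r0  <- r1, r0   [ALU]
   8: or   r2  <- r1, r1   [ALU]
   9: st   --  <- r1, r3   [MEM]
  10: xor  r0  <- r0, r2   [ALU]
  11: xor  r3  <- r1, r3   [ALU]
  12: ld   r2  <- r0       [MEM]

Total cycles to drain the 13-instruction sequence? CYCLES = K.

CYCLES = 8

t=0 i0:ld.MEM ; RAW r0
t=1 i1:beq.BR ; no-port BR/BR
t=2 i2+i3:blt.BR/and.ALU ; dual
t=3 i4+i5:or.ALU/blt.BR ; dual
t=4 i6:ld.MEM ; RAW+WAW r0
t=5 i7+i8:and.ALU/or.ALU ; dual
t=6 i9+i10:st.MEM/xor.ALU ; dual
t=7 i11+i12:xor.ALU/ld.MEM ; dual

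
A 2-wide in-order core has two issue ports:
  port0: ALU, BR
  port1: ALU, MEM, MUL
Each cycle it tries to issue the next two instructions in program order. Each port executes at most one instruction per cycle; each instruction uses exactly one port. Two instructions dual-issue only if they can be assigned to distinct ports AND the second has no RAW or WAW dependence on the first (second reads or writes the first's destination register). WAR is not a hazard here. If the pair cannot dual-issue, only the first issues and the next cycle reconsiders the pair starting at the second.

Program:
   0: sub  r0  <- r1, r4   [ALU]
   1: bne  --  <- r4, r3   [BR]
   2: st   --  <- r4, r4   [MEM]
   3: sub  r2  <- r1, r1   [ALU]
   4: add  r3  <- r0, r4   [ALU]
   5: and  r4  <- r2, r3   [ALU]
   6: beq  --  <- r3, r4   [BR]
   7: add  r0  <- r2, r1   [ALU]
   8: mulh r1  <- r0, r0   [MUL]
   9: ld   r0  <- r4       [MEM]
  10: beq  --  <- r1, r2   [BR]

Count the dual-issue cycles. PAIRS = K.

#0 head=0: sub.ALU+bne.BR i0+i1 pair
#1 head=2: st.MEM+sub.ALU i2+i3 pair
#2 head=4: add.ALU i4 RAW r3
#3 head=5: and.ALU i5 RAW r4
#4 head=6: beq.BR+add.ALU i6+i7 pair
#5 head=8: mulh.MUL i8 no-port MUL/MEM
#6 head=9: ld.MEM+beq.BR i9+i10 pair

PAIRS = 4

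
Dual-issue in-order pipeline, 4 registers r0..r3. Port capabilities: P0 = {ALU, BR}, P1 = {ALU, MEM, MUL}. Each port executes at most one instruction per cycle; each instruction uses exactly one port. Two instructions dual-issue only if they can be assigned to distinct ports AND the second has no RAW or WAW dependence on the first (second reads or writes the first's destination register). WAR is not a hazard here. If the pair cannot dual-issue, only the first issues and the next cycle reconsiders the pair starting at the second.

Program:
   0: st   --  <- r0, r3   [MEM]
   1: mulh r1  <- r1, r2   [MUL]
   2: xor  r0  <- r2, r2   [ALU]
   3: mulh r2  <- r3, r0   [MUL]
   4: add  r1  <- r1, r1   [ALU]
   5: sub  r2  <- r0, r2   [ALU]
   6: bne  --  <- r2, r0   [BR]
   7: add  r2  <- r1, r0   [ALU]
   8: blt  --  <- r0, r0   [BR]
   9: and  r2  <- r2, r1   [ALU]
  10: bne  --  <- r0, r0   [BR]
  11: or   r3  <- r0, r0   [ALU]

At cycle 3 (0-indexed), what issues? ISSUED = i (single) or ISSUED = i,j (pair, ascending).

ISSUED = 5

c0: i0 st.MEM  no-port MEM/MUL
c1: i1+i2 mulh.MUL;xor.ALU  2-wide
c2: i3+i4 mulh.MUL;add.ALU  2-wide
c3: i5 sub.ALU  RAW r2
c4: i6+i7 bne.BR;add.ALU  2-wide
c5: i8+i9 blt.BR;and.ALU  2-wide
c6: i10+i11 bne.BR;or.ALU  2-wide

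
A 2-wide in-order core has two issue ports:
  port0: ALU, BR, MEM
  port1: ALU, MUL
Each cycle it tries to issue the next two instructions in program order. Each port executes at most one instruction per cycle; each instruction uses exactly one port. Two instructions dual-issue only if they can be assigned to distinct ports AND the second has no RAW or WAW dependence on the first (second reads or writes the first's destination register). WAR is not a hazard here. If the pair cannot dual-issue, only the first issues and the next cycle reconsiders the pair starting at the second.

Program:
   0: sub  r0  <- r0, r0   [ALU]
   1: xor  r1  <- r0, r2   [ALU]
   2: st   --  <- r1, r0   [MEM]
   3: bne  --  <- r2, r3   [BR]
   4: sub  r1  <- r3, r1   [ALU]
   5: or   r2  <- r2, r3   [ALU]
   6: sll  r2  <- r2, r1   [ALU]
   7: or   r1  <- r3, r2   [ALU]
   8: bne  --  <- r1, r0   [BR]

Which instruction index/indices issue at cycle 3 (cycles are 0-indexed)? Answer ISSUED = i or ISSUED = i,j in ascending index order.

ISSUED = 3,4

c0: i0 sub.ALU  RAW r0
c1: i1 xor.ALU  RAW r1
c2: i2 st.MEM  no-port MEM/BR
c3: i3,i4 bne.BR+sub.ALU  dual
c4: i5 or.ALU  RAW+WAW r2
c5: i6 sll.ALU  RAW r2
c6: i7 or.ALU  RAW r1
c7: i8 bne.BR  tail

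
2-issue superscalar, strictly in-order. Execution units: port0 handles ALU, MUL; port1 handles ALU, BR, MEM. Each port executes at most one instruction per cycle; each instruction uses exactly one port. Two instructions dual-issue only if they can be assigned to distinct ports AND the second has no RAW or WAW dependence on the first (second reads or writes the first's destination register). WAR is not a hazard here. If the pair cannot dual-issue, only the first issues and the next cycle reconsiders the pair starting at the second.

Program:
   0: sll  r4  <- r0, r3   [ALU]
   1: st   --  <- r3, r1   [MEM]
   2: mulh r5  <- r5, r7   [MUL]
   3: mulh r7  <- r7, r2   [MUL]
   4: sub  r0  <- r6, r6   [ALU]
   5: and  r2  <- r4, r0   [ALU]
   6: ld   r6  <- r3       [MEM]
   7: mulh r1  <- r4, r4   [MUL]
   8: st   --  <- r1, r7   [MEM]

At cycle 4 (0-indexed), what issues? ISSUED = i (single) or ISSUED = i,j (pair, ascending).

0. sll.ALU st.MEM @i0,i1  | 2-wide
1. mulh.MUL @i2  | no-port MUL/MUL
2. mulh.MUL sub.ALU @i3,i4  | 2-wide
3. and.ALU ld.MEM @i5,i6  | 2-wide
4. mulh.MUL @i7  | RAW r1
5. st.MEM @i8  | tail

ISSUED = 7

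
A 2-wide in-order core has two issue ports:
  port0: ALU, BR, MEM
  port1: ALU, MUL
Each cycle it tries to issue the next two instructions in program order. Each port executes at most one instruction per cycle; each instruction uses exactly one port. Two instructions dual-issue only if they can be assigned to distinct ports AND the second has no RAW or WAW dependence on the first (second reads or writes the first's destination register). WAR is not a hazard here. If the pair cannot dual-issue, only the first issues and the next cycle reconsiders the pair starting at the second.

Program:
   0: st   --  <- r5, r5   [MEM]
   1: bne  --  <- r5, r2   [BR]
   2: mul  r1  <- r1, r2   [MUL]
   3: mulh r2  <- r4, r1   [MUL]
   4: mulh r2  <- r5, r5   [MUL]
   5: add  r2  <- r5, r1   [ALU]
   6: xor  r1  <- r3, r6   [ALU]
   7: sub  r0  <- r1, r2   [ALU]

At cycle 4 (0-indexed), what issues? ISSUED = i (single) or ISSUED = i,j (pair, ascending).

ISSUED = 5,6

t=0 i0:st.MEM ; no-port MEM/BR
t=1 i1+i2:bne.BR mul.MUL ; dual
t=2 i3:mulh.MUL ; no-port MUL/MUL
t=3 i4:mulh.MUL ; WAW r2
t=4 i5+i6:add.ALU xor.ALU ; dual
t=5 i7:sub.ALU ; tail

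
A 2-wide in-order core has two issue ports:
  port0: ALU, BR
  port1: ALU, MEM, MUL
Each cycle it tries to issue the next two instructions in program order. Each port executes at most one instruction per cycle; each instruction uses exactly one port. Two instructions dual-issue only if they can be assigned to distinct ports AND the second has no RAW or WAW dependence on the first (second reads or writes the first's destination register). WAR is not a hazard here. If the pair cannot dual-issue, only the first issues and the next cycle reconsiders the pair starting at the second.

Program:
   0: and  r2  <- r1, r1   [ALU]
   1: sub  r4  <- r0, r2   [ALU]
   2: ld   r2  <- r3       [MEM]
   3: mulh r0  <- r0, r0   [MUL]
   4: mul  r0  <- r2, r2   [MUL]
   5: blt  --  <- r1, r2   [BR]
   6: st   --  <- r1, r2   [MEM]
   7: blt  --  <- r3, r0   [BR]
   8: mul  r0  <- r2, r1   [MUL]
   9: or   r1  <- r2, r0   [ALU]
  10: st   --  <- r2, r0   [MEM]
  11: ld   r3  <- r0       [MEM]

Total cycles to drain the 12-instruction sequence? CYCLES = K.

#0 head=0: and i0 RAW r2
#1 head=1: sub ld i1&i2 pair
#2 head=3: mulh i3 no-port MUL/MUL
#3 head=4: mul blt i4&i5 pair
#4 head=6: st blt i6&i7 pair
#5 head=8: mul i8 RAW r0
#6 head=9: or st i9&i10 pair
#7 head=11: ld i11 tail

CYCLES = 8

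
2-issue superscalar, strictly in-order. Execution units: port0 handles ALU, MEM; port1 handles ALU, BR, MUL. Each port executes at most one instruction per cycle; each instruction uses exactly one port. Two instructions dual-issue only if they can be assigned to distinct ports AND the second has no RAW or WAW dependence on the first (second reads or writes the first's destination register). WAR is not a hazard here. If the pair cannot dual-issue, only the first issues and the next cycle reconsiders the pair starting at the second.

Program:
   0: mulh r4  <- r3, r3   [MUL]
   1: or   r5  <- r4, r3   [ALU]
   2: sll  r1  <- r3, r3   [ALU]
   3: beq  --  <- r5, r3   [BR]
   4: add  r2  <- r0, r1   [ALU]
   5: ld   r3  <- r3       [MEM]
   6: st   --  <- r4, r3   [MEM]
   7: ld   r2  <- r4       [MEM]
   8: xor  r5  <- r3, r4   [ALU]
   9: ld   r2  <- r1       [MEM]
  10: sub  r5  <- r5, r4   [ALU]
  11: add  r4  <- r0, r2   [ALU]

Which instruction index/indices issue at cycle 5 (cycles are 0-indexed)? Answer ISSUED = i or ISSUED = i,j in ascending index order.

ISSUED = 7,8

t=0 i0:mulh ; RAW r4
t=1 i1/i2:or;sll ; pair
t=2 i3/i4:beq;add ; pair
t=3 i5:ld ; no-port MEM/MEM
t=4 i6:st ; no-port MEM/MEM
t=5 i7/i8:ld;xor ; pair
t=6 i9/i10:ld;sub ; pair
t=7 i11:add ; tail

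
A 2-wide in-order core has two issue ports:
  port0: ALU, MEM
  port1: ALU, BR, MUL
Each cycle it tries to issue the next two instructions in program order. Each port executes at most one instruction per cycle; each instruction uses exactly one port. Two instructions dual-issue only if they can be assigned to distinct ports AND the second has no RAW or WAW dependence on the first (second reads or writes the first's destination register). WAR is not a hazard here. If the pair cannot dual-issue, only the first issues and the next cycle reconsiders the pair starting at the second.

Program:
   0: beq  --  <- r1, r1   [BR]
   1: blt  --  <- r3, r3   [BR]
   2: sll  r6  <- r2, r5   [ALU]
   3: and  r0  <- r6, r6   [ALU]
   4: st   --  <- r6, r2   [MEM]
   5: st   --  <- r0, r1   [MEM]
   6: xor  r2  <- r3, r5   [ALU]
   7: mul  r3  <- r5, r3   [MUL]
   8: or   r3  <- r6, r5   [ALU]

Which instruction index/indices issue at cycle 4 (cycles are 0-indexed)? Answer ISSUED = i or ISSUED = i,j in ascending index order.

ISSUED = 7

c0: i0 beq  no-port BR/BR
c1: i1+i2 blt+sll  dual
c2: i3+i4 and+st  dual
c3: i5+i6 st+xor  dual
c4: i7 mul  WAW r3
c5: i8 or  tail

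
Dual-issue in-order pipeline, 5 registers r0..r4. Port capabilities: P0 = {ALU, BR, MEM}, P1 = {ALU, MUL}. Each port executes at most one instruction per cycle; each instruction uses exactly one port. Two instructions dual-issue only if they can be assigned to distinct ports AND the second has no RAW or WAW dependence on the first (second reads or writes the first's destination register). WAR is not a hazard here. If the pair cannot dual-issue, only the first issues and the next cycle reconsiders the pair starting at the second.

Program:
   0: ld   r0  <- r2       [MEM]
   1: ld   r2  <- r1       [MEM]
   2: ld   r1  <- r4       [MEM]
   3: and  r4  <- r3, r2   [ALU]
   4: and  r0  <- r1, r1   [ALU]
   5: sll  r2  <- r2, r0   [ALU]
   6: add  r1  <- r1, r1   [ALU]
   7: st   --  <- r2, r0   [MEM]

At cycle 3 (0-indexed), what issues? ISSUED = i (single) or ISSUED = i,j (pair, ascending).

#0 head=0: ld i0 no-port MEM/MEM
#1 head=1: ld i1 no-port MEM/MEM
#2 head=2: ld/and i2/i3 2-wide
#3 head=4: and i4 RAW r0
#4 head=5: sll/add i5/i6 2-wide
#5 head=7: st i7 tail

ISSUED = 4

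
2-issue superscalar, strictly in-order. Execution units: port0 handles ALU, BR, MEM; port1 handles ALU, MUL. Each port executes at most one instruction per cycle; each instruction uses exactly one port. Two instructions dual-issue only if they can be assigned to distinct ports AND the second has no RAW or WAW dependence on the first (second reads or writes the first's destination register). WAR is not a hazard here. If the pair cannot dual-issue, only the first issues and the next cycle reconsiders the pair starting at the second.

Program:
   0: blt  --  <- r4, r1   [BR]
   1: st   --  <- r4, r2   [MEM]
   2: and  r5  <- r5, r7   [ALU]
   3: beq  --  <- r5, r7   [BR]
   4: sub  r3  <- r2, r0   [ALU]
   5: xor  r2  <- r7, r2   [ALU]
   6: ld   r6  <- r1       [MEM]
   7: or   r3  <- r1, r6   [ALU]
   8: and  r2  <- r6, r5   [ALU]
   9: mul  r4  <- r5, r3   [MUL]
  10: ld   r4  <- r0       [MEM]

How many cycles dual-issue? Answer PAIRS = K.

c0: i0 blt.BR  no-port BR/MEM
c1: i1/i2 st.MEM and.ALU  dual
c2: i3/i4 beq.BR sub.ALU  dual
c3: i5/i6 xor.ALU ld.MEM  dual
c4: i7/i8 or.ALU and.ALU  dual
c5: i9 mul.MUL  WAW r4
c6: i10 ld.MEM  tail

PAIRS = 4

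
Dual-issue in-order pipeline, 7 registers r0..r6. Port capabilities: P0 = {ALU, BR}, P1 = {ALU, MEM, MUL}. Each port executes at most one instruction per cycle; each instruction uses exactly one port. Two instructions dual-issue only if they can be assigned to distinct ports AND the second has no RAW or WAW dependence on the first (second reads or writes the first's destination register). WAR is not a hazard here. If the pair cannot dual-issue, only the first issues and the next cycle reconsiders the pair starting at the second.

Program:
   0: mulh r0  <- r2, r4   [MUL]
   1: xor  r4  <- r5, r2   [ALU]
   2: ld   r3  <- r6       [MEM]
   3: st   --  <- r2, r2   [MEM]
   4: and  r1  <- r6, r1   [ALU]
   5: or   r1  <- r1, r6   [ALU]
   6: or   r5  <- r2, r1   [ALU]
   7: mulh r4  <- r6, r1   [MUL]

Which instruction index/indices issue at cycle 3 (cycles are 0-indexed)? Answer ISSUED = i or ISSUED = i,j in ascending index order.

ISSUED = 5

t=0 i0&i1:mulh.MUL;xor.ALU ; pair
t=1 i2:ld.MEM ; no-port MEM/MEM
t=2 i3&i4:st.MEM;and.ALU ; pair
t=3 i5:or.ALU ; RAW r1
t=4 i6&i7:or.ALU;mulh.MUL ; pair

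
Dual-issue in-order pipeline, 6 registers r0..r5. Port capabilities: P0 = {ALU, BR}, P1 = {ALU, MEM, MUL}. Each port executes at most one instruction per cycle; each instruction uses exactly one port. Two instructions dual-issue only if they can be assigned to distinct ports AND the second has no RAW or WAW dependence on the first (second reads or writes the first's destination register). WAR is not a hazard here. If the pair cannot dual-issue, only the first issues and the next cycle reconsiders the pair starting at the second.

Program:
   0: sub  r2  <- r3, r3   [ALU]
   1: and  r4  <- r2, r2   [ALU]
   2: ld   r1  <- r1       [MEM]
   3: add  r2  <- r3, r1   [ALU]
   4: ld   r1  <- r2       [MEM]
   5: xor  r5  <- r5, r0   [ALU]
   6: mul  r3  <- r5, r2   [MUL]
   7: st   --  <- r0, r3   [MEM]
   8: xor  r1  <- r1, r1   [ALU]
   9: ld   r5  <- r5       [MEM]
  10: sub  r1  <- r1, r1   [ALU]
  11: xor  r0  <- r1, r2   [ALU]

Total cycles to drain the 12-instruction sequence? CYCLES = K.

0. sub @i0  | RAW r2
1. and ld @i1+i2  | 2-wide
2. add @i3  | RAW r2
3. ld xor @i4+i5  | 2-wide
4. mul @i6  | no-port MUL/MEM
5. st xor @i7+i8  | 2-wide
6. ld sub @i9+i10  | 2-wide
7. xor @i11  | tail

CYCLES = 8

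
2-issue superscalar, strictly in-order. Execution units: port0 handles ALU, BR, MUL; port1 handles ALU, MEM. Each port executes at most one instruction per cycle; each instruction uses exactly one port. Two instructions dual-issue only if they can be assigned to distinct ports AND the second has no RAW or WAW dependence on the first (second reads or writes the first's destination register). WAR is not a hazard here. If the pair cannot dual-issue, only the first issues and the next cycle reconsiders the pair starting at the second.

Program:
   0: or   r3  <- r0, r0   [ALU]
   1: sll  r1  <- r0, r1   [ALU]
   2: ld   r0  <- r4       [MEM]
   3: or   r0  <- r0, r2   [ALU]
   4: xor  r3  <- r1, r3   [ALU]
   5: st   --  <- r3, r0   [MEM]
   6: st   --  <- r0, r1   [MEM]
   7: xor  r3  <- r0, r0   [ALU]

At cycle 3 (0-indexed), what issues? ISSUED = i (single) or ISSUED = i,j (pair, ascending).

t=0 i0&i1:or+sll ; pair
t=1 i2:ld ; RAW+WAW r0
t=2 i3&i4:or+xor ; pair
t=3 i5:st ; no-port MEM/MEM
t=4 i6&i7:st+xor ; pair

ISSUED = 5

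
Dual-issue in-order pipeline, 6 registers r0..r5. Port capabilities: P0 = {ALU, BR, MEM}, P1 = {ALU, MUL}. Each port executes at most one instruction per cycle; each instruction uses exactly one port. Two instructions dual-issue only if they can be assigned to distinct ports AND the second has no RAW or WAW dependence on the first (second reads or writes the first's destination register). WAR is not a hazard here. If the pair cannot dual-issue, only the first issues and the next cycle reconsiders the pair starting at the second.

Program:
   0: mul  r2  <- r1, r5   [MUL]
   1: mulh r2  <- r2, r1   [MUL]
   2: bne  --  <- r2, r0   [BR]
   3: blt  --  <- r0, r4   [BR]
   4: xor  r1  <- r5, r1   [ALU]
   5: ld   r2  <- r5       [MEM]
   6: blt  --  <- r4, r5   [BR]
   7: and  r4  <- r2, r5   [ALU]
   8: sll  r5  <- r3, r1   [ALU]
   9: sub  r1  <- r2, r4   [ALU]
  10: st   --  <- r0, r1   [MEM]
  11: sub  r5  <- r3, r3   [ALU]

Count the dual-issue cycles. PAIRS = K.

PAIRS = 4

c0: i0 mul.MUL  no-port MUL/MUL
c1: i1 mulh.MUL  RAW r2
c2: i2 bne.BR  no-port BR/BR
c3: i3/i4 blt.BR+xor.ALU  2-wide
c4: i5 ld.MEM  no-port MEM/BR
c5: i6/i7 blt.BR+and.ALU  2-wide
c6: i8/i9 sll.ALU+sub.ALU  2-wide
c7: i10/i11 st.MEM+sub.ALU  2-wide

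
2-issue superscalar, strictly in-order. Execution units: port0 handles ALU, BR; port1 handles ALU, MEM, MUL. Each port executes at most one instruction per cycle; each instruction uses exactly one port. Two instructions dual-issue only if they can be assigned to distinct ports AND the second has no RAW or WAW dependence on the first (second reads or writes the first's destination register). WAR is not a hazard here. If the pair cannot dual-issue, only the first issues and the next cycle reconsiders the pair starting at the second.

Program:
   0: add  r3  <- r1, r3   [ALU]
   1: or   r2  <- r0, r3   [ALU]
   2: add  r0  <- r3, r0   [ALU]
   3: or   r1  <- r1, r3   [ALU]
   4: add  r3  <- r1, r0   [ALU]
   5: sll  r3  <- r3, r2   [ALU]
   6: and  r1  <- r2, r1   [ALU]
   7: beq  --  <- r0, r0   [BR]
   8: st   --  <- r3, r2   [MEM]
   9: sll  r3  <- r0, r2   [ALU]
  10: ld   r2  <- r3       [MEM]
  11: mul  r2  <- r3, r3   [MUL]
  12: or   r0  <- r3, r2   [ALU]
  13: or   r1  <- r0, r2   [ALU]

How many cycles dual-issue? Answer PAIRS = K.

[0] i0  add  -- RAW r3
[1] i1&i2  or add  -- 2-wide
[2] i3  or  -- RAW r1
[3] i4  add  -- RAW+WAW r3
[4] i5&i6  sll and  -- 2-wide
[5] i7&i8  beq st  -- 2-wide
[6] i9  sll  -- RAW r3
[7] i10  ld  -- no-port MEM/MUL
[8] i11  mul  -- RAW r2
[9] i12  or  -- RAW r0
[10] i13  or  -- tail

PAIRS = 3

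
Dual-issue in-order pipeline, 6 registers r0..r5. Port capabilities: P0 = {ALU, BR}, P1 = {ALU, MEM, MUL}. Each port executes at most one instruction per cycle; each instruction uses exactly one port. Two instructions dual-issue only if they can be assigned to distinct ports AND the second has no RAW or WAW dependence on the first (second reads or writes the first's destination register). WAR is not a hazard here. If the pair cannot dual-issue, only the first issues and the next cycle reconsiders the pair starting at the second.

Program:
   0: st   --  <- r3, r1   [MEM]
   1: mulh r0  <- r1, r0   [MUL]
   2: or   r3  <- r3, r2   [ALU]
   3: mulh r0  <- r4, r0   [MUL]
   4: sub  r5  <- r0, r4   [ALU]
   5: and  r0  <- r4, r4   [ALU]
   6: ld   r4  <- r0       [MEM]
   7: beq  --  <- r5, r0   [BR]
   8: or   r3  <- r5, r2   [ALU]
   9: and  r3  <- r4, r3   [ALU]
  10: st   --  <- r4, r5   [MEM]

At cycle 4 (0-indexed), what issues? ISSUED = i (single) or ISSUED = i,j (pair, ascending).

  cy0 -> i0 (st.MEM) no-port MEM/MUL
  cy1 -> i1&i2 (mulh.MUL+or.ALU) 2-wide
  cy2 -> i3 (mulh.MUL) RAW r0
  cy3 -> i4&i5 (sub.ALU+and.ALU) 2-wide
  cy4 -> i6&i7 (ld.MEM+beq.BR) 2-wide
  cy5 -> i8 (or.ALU) RAW+WAW r3
  cy6 -> i9&i10 (and.ALU+st.MEM) 2-wide

ISSUED = 6,7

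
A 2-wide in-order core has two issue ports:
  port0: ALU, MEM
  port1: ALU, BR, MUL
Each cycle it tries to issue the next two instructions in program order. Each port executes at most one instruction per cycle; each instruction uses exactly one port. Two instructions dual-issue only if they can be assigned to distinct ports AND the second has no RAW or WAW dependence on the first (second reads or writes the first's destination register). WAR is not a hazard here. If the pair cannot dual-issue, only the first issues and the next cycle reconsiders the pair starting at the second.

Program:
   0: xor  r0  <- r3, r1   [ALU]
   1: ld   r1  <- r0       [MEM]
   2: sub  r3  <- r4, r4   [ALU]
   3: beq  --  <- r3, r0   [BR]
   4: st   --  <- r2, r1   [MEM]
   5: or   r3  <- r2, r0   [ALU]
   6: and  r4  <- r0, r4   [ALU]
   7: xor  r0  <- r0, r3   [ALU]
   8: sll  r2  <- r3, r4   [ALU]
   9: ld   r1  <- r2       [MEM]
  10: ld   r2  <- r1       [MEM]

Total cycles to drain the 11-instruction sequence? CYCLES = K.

CYCLES = 7

  cy0 -> i0 (xor.ALU) RAW r0
  cy1 -> i1/i2 (ld.MEM;sub.ALU) 2-wide
  cy2 -> i3/i4 (beq.BR;st.MEM) 2-wide
  cy3 -> i5/i6 (or.ALU;and.ALU) 2-wide
  cy4 -> i7/i8 (xor.ALU;sll.ALU) 2-wide
  cy5 -> i9 (ld.MEM) no-port MEM/MEM
  cy6 -> i10 (ld.MEM) tail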